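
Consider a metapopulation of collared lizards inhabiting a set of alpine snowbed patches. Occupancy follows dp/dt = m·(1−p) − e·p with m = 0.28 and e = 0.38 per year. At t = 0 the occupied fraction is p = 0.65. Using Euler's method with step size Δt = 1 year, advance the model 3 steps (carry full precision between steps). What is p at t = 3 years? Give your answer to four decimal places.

Update rule: p ← p + [m·(1−p) − e·p]·Δt with Δt = 1.
t = 1: p = 0.65000 + (-0.14900) = 0.50100
t = 2: p = 0.50100 + (-0.05066) = 0.45034
t = 3: p = 0.45034 + (-0.01722) = 0.43312

0.4331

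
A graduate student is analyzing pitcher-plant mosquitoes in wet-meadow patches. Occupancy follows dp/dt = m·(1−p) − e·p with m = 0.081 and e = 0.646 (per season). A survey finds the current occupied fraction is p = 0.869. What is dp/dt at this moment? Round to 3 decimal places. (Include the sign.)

-0.551

Colonization term: m·(1−p) = 0.081×0.1310 = 0.01061.
Extinction term: e·p = 0.56137.
dp/dt = 0.01061 − 0.56137 = -0.55076.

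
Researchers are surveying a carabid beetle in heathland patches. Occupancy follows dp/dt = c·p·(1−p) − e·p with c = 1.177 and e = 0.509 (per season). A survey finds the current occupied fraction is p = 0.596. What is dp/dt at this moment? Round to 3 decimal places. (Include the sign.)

-0.020

Colonization term: c·p·(1−p) = 1.177×0.596×0.4040 = 0.28340.
Extinction term: e·p = 0.30336.
dp/dt = 0.28340 − 0.30336 = -0.01996.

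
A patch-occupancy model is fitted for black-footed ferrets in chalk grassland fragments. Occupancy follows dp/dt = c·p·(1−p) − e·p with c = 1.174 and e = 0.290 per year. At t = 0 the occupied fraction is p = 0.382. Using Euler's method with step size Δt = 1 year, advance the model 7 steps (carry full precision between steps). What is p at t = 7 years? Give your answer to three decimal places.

Update rule: p ← p + [c·p·(1−p) − e·p]·Δt with Δt = 1.
step 1: Δp = +0.16637, p = 0.54837
step 2: Δp = +0.13172, p = 0.68010
step 3: Δp = +0.05819, p = 0.73829
step 4: Δp = +0.01273, p = 0.75102
step 5: Δp = +0.00173, p = 0.75275
step 6: Δp = +0.00020, p = 0.75295
step 7: Δp = +0.00002, p = 0.75298

0.753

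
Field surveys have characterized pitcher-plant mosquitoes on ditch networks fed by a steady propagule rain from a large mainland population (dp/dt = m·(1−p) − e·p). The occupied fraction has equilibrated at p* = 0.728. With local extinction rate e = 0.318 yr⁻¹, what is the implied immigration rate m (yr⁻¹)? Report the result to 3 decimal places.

0.851

At equilibrium m(1−p*) = e·p*, so m = e·p*/(1−p*).
m = 0.318 × 0.728 / 0.2720 = 0.2315/0.2720 = 0.8511.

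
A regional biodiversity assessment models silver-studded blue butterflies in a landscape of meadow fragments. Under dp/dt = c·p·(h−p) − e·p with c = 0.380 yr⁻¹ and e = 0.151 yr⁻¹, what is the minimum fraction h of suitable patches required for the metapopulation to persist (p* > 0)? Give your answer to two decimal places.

0.40

p* = h − e/c is positive only when h > e/c.
h_min = e/c = 0.151/0.380 = 0.3974.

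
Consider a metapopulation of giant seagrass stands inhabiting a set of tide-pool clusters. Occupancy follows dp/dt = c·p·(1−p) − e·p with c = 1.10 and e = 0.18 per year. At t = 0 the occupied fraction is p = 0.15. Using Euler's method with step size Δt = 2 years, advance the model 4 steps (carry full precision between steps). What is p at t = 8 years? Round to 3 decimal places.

0.786

Update rule: p ← p + [c·p·(1−p) − e·p]·Δt with Δt = 2.
  1  |  dp/dt·Δt = +0.226500  |  p_1 = 0.376500
  2  |  dp/dt·Δt = +0.380905  |  p_2 = 0.757405
  3  |  dp/dt·Δt = +0.131568  |  p_3 = 0.888973
  4  |  dp/dt·Δt = -0.102890  |  p_4 = 0.786083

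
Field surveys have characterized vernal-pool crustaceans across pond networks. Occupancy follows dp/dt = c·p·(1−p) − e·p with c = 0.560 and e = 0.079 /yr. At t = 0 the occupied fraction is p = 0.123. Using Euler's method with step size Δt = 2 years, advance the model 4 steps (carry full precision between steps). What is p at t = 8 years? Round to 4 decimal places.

0.7665

Update rule: p ← p + [c·p·(1−p) − e·p]·Δt with Δt = 2.
  1  |  dp/dt·Δt = +0.101382  |  p_1 = 0.224382
  2  |  dp/dt·Δt = +0.159466  |  p_2 = 0.383848
  3  |  dp/dt·Δt = +0.204242  |  p_3 = 0.588090
  4  |  dp/dt·Δt = +0.178391  |  p_4 = 0.766480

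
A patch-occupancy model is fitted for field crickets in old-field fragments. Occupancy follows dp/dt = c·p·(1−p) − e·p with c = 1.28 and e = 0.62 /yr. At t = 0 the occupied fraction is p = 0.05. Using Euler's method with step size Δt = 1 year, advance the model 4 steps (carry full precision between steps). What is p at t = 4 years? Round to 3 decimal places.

0.265

Update rule: p ← p + [c·p·(1−p) − e·p]·Δt with Δt = 1.
  1  |  dp/dt·Δt = +0.029800  |  p_1 = 0.079800
  2  |  dp/dt·Δt = +0.044517  |  p_2 = 0.124317
  3  |  dp/dt·Δt = +0.062267  |  p_3 = 0.186584
  4  |  dp/dt·Δt = +0.078584  |  p_4 = 0.265168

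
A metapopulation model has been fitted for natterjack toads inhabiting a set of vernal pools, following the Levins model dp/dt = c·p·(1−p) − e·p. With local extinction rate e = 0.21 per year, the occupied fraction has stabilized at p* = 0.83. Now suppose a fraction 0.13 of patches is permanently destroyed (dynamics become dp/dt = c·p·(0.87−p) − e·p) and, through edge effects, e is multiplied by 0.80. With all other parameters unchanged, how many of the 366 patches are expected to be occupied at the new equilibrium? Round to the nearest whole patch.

269

Balance c(1−p*) = e gives c = e/(1 − 0.83000) = 0.21/0.17000 = 1.23529.
New p* = 0.87 − e/c = 0.87 − 0.16800/1.23529 = 0.73400.
Expected occupied = 366 × 0.73400 = 268.64 ≈ 269.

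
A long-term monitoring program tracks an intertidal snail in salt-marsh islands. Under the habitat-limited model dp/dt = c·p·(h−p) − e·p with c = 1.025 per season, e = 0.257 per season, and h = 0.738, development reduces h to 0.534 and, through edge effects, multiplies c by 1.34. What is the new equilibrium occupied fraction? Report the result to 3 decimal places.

0.347

Before: p* = h − e/c = 0.738 − 0.257/1.025 = 0.738 − 0.2507 = 0.4873.
After: c = 1.3735, e = 0.257, h = 0.534; p* = 0.534 − 0.257/1.3735 = 0.3469.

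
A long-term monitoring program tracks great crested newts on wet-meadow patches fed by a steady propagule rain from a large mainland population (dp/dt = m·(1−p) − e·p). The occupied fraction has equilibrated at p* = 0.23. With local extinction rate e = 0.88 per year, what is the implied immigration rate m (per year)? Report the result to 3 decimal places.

At equilibrium m(1−p*) = e·p*, so m = e·p*/(1−p*).
m = 0.88 × 0.23 / 0.7700 = 0.2024/0.7700 = 0.2629.

0.263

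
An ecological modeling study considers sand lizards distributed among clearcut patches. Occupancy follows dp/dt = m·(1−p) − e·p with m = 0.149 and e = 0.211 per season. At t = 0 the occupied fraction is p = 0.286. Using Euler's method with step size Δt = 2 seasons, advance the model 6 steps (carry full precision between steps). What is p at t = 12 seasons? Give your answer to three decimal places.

Update rule: p ← p + [m·(1−p) − e·p]·Δt with Δt = 2.
step 1: Δp = +0.09208, p = 0.37808
step 2: Δp = +0.02578, p = 0.40386
step 3: Δp = +0.00722, p = 0.41108
step 4: Δp = +0.00202, p = 0.41310
step 5: Δp = +0.00057, p = 0.41367
step 6: Δp = +0.00016, p = 0.41383

0.414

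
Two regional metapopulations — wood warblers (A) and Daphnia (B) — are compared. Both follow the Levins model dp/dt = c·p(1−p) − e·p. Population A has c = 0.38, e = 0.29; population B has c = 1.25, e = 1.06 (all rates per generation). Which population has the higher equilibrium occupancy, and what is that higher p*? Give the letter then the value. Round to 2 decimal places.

A, 0.24

A: p*_A = 1 − 0.29/0.38 = 0.2368.
B: p*_B = 1 − 1.06/1.25 = 0.1520.
A is higher at 0.2368.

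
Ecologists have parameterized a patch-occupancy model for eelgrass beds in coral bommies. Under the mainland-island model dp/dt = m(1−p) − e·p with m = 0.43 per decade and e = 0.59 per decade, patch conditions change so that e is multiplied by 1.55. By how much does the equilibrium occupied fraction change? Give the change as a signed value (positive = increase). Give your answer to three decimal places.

Before: p* = 0.43/(0.43+0.59) = 0.4216.
After: m = 0.43, e = 0.9145; p* = 0.43/1.3445 = 0.3198.
Δp* = 0.3198 − 0.4216 = -0.1017.

-0.102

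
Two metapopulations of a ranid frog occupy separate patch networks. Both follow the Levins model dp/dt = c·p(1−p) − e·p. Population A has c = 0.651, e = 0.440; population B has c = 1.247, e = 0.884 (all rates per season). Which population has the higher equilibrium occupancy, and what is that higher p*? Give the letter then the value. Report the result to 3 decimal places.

A, 0.324

A: p*_A = 1 − 0.440/0.651 = 0.3241.
B: p*_B = 1 − 0.884/1.247 = 0.2911.
A is higher at 0.3241.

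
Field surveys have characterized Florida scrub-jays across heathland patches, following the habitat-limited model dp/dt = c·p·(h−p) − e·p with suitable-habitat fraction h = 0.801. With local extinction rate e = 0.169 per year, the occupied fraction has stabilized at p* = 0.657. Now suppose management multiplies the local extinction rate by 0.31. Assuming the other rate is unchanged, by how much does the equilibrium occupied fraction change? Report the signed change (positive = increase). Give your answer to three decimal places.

0.099

Balance c(h−p*) = e gives c = e/(0.801 − 0.65700) = 0.169/0.14400 = 1.17361.
New p* = 0.801 − e/c = 0.801 − 0.05239/1.17361 = 0.75636.
Δp* = 0.75636 − 0.65700 = +0.09936.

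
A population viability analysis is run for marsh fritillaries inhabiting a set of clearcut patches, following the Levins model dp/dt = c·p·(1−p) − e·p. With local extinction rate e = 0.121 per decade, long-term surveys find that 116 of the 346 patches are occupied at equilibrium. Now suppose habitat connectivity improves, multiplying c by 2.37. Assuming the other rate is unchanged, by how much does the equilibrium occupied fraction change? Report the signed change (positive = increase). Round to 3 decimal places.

Observed p* = 116/346 = 0.33526.
Balance c(1−p*) = e gives c = e/(1 − 0.33526) = 0.121/0.66474 = 0.18203.
New p* = 1 − e/c = 1 − 0.12100/0.43141 = 0.71952.
Δp* = 0.71952 − 0.33526 = +0.38426.

0.384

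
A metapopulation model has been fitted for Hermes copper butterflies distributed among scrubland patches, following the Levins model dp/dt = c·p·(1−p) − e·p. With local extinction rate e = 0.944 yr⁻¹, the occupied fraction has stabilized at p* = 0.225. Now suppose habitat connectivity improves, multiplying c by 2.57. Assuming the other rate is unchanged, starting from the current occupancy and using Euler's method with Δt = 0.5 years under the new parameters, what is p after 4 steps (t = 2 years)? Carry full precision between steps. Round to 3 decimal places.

0.699

Balance c(1−p*) = e gives c = e/(1 − 0.22500) = 0.944/0.77500 = 1.21806.
Starting from p₀ = 0.22500; update p ← p + (dp/dt)·Δt with the new parameters.
t = 0.5: p = 0.22500 + (+0.16673) = 0.39173
t = 1: p = 0.39173 + (+0.18806) = 0.57979
t = 1.5: p = 0.57979 + (+0.10768) = 0.68747
t = 2: p = 0.68747 + (+0.01181) = 0.69928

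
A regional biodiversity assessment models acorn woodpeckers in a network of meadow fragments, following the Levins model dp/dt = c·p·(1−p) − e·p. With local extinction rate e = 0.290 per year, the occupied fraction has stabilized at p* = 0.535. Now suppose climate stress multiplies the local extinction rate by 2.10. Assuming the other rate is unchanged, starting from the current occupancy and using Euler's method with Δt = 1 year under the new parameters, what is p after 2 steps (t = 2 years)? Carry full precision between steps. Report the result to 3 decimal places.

0.287

Balance c(1−p*) = e gives c = e/(1 − 0.53500) = 0.290/0.46500 = 0.62366.
Starting from p₀ = 0.53500; update p ← p + (dp/dt)·Δt with the new parameters.
p: 0.53500 → 0.36434  (Δp = -0.17067)
p: 0.36434 → 0.28689  (Δp = -0.07744)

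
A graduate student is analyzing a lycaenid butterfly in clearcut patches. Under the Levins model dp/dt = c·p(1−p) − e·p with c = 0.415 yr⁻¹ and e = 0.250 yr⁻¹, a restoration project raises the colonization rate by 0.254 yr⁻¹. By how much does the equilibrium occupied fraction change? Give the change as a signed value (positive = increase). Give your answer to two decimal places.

Before: p* = 1 − 0.250/0.415 = 0.3976.
After the change, c = 0.669, e = 0.25, so p* = 1 − 0.25/0.669 = 0.6263.
Δp* = 0.6263 − 0.3976 = +0.2287.

0.23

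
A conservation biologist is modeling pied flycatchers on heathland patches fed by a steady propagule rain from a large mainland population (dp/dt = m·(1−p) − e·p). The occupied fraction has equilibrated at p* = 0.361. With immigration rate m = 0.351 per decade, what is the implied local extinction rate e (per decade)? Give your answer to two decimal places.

At equilibrium m(1−p*) = e·p*, so e = m(1−p*)/p*.
e = 0.351 × 0.6390 / 0.361 = 0.6213.

0.62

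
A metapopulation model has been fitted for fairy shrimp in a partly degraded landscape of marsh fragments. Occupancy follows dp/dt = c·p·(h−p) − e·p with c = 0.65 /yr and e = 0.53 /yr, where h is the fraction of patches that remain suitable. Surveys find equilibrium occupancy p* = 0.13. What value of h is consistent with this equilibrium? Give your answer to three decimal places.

At equilibrium c(h−p*) = e, so h = p* + e/c.
h = 0.13 + 0.53/0.65 = 0.13 + 0.8154 = 0.9454.

0.945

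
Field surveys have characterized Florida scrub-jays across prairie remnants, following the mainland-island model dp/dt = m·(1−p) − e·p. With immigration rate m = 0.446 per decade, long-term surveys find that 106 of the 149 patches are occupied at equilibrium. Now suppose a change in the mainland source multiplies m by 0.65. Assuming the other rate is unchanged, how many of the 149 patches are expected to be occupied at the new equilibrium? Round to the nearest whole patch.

92

Observed p* = 106/149 = 0.71141.
Balance m(1−p*) = e·p* gives e = m(1−p*)/p* = 0.446×0.28859/0.71141 = 0.18092.
New p* = m/(m+e) = 0.28990/(0.28990+0.18092) = 0.61573.
Expected occupied = 149 × 0.61573 = 91.74 ≈ 92.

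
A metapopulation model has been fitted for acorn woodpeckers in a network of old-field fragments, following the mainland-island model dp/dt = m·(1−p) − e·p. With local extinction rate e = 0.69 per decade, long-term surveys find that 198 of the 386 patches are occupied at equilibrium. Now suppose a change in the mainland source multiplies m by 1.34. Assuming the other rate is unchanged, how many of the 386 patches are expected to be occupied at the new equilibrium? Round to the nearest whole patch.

226

Observed p* = 198/386 = 0.51295.
Balance m(1−p*) = e·p* gives m = e·p*/(1−p*) = 0.69×0.51295/0.48705 = 0.72669.
New p* = m/(m+e) = 0.97376/(0.97376+0.69000) = 0.58528.
Expected occupied = 386 × 0.58528 = 225.92 ≈ 226.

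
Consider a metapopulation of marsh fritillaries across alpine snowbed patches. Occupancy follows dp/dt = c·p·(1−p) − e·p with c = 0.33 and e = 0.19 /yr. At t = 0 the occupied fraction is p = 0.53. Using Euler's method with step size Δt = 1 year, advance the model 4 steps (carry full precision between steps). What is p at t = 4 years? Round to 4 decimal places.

Update rule: p ← p + [c·p·(1−p) − e·p]·Δt with Δt = 1.
t = 1: p = 0.53000 + (-0.01850) = 0.51150
t = 2: p = 0.51150 + (-0.01473) = 0.49677
t = 3: p = 0.49677 + (-0.01189) = 0.48488
t = 4: p = 0.48488 + (-0.00970) = 0.47518

0.4752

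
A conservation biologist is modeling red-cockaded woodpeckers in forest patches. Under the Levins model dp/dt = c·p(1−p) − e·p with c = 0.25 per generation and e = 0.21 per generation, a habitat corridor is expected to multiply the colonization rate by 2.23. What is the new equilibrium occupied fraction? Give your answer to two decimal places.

Before: p* = 1 − 0.21/0.25 = 0.1600.
After the change, c = 0.5575, e = 0.21, so p* = 1 − 0.21/0.5575 = 0.6233.

0.62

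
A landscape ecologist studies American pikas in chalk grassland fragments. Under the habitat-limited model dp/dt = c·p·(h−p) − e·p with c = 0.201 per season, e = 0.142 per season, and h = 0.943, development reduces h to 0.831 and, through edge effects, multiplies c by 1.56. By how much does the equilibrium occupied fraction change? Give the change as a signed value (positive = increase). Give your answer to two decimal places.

Before: p* = h − e/c = 0.943 − 0.142/0.201 = 0.943 − 0.7065 = 0.2365.
After: c = 0.31356, e = 0.142, h = 0.831; p* = 0.831 − 0.142/0.31356 = 0.3781.
Δp* = 0.3781 − 0.2365 = +0.1416.

0.14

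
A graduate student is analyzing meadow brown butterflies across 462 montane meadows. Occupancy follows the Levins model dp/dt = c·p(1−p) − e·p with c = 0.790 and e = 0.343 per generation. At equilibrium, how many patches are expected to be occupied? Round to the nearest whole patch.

261

p* = 1 − e/c = 1 − 0.343/0.790 = 0.5658.
Expected occupied patches = N × p* = 462 × 0.5658 = 261.41 ≈ 261.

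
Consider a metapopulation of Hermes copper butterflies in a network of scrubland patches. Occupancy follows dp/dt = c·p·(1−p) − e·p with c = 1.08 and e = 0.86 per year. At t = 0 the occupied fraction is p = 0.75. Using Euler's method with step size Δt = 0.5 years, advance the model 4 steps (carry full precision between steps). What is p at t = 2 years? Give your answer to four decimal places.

0.3447

Update rule: p ← p + [c·p·(1−p) − e·p]·Δt with Δt = 0.5.
step 1: Δp = -0.22125, p = 0.52875
step 2: Δp = -0.09281, p = 0.43594
step 3: Δp = -0.05467, p = 0.38127
step 4: Δp = -0.03656, p = 0.34471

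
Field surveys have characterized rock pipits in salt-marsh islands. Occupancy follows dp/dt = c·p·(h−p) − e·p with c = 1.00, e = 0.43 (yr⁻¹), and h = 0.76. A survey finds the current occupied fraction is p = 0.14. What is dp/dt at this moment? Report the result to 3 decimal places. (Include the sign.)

Colonization term: c·p·(h−p) = 1.00×0.14×0.6200 = 0.08680.
Extinction term: e·p = 0.06020.
dp/dt = 0.08680 − 0.06020 = 0.02660.

0.027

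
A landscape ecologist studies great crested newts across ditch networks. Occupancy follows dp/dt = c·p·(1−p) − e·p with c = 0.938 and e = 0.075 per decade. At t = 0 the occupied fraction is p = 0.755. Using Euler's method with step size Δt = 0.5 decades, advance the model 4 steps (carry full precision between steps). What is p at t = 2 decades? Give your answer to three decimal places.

0.897

Update rule: p ← p + [c·p·(1−p) − e·p]·Δt with Δt = 0.5.
t = 0.5: p = 0.75500 + (+0.05844) = 0.81344
t = 1: p = 0.81344 + (+0.04067) = 0.85411
t = 1.5: p = 0.85411 + (+0.02641) = 0.88052
t = 2: p = 0.88052 + (+0.01632) = 0.89684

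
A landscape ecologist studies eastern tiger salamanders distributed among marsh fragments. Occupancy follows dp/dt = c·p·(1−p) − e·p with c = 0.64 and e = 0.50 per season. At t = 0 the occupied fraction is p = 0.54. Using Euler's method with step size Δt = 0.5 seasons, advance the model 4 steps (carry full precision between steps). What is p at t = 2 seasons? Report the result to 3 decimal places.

0.386

Update rule: p ← p + [c·p·(1−p) − e·p]·Δt with Δt = 0.5.
  1  |  dp/dt·Δt = -0.055512  |  p_1 = 0.484488
  2  |  dp/dt·Δt = -0.041199  |  p_2 = 0.443289
  3  |  dp/dt·Δt = -0.031851  |  p_3 = 0.411438
  4  |  dp/dt·Δt = -0.025369  |  p_4 = 0.386068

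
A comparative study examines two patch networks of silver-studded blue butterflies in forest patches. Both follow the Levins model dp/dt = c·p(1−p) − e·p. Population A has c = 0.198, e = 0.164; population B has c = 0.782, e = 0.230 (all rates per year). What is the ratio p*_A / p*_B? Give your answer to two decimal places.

0.24

A: p*_A = 1 − 0.164/0.198 = 0.1717.
B: p*_B = 1 − 0.230/0.782 = 0.7059.
p*_A / p*_B = 0.1717/0.7059 = 0.2433.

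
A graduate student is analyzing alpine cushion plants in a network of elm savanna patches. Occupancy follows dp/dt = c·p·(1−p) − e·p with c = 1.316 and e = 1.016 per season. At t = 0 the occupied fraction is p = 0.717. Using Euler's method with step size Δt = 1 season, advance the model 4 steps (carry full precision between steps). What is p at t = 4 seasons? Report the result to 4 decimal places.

Update rule: p ← p + [c·p·(1−p) − e·p]·Δt with Δt = 1.
p: 0.71700 → 0.25556  (Δp = -0.46144)
p: 0.25556 → 0.24628  (Δp = -0.00928)
p: 0.24628 → 0.24034  (Δp = -0.00594)
p: 0.24034 → 0.23643  (Δp = -0.00392)

0.2364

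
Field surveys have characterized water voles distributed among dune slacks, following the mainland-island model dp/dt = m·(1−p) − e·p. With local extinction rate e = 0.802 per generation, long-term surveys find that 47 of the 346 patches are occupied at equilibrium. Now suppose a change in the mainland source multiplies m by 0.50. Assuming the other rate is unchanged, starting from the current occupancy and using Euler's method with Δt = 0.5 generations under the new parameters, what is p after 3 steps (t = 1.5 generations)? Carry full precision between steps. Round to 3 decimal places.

0.084

Observed p* = 47/346 = 0.13584.
Balance m(1−p*) = e·p* gives m = e·p*/(1−p*) = 0.802×0.13584/0.86416 = 0.12607.
Starting from p₀ = 0.13584; update p ← p + (dp/dt)·Δt with the new parameters.
step 1: Δp = -0.02724, p = 0.10860
step 2: Δp = -0.01546, p = 0.09315
step 3: Δp = -0.00877, p = 0.08438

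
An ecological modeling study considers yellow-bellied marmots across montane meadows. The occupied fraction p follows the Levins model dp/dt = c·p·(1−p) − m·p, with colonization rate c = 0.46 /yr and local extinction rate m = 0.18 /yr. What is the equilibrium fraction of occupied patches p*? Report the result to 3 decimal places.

At equilibrium, colonization balances extinction: c·p*·(1−p*) = m·p*.
So p* = 1 − m/c = 1 − 0.18/0.46 = 1 − 0.3913 = 0.6087.

0.609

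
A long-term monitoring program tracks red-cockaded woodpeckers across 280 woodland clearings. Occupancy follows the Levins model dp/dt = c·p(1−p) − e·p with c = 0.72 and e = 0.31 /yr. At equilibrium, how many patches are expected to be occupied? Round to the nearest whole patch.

p* = 1 − e/c = 1 − 0.31/0.72 = 0.5694.
Expected occupied patches = N × p* = 280 × 0.5694 = 159.44 ≈ 159.

159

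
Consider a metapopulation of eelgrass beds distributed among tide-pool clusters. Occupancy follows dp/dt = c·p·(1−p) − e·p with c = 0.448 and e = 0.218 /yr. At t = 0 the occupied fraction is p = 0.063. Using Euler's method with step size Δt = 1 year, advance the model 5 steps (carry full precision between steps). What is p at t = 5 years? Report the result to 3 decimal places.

0.149

Update rule: p ← p + [c·p·(1−p) − e·p]·Δt with Δt = 1.
p: 0.06300 → 0.07571  (Δp = +0.01271)
p: 0.07571 → 0.09056  (Δp = +0.01485)
p: 0.09056 → 0.10771  (Δp = +0.01715)
p: 0.10771 → 0.12729  (Δp = +0.01958)
p: 0.12729 → 0.14931  (Δp = +0.02202)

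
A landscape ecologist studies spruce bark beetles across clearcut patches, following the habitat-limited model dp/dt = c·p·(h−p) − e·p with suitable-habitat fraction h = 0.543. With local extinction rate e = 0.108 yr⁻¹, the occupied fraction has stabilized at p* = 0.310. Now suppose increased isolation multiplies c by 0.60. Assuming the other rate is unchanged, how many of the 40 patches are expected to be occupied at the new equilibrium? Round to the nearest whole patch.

6

Balance c(h−p*) = e gives c = e/(0.543 − 0.31000) = 0.108/0.23300 = 0.46352.
New p* = 0.543 − e/c = 0.543 − 0.10800/0.27811 = 0.15466.
Expected occupied = 40 × 0.15466 = 6.19 ≈ 6.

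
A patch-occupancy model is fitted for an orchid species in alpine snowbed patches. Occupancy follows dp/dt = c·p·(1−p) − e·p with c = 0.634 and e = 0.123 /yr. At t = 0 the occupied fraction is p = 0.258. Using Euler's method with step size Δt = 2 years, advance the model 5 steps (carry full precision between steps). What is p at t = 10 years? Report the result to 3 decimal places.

0.806

Update rule: p ← p + [c·p·(1−p) − e·p]·Δt with Δt = 2.
t = 2: p = 0.25800 + (+0.17927) = 0.43727
t = 4: p = 0.43727 + (+0.20444) = 0.64171
t = 6: p = 0.64171 + (+0.13367) = 0.77539
t = 8: p = 0.77539 + (+0.03009) = 0.80548
t = 10: p = 0.80548 + (+0.00053) = 0.80600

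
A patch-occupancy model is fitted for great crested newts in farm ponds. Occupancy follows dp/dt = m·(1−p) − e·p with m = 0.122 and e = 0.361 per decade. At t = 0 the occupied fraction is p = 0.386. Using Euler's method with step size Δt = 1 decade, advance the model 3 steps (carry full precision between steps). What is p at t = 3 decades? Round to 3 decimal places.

Update rule: p ← p + [m·(1−p) − e·p]·Δt with Δt = 1.
p: 0.38600 → 0.32156  (Δp = -0.06444)
p: 0.32156 → 0.28825  (Δp = -0.03331)
p: 0.28825 → 0.27102  (Δp = -0.01722)

0.271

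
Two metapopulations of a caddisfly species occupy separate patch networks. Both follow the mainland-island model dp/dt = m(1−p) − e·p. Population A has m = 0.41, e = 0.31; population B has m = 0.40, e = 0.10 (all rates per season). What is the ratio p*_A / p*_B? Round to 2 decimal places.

A: p*_A = m/(m+e) = 0.41/0.7200 = 0.5694.
B: p*_B = 0.40/0.5000 = 0.8000.
p*_A / p*_B = 0.5694/0.8000 = 0.7118.

0.71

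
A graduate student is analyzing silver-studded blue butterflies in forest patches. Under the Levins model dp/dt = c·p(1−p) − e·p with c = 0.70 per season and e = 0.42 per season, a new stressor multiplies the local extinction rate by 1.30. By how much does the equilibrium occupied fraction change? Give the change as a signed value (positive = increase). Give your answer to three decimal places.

-0.180

Before: p* = 1 − 0.42/0.70 = 0.4000.
After the change, c = 0.7, e = 0.546, so p* = 1 − 0.546/0.7 = 0.2200.
Δp* = 0.2200 − 0.4000 = -0.1800.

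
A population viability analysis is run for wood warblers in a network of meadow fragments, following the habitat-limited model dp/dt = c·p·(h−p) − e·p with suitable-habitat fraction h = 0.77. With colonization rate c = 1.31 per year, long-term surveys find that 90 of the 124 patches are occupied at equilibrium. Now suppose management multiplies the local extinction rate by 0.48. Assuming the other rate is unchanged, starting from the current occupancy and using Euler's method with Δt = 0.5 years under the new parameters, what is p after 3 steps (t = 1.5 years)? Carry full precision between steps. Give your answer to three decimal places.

0.746

Observed p* = 90/124 = 0.72581.
Balance c(h−p*) = e gives e = 1.31×(0.77 − 0.72581) = 0.05789.
Starting from p₀ = 0.72581; update p ← p + (dp/dt)·Δt with the new parameters.
  1  |  dp/dt·Δt = +0.010925  |  p_1 = 0.736732
  2  |  dp/dt·Δt = +0.005818  |  p_2 = 0.742549
  3  |  dp/dt·Δt = +0.003034  |  p_3 = 0.745583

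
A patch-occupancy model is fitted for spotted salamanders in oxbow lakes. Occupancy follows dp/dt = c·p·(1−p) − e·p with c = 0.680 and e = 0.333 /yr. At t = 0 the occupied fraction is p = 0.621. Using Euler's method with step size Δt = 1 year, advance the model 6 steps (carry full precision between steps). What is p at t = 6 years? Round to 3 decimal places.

Update rule: p ← p + [c·p·(1−p) − e·p]·Δt with Δt = 1.
  1  |  dp/dt·Δt = -0.046749  |  p_1 = 0.574251
  2  |  dp/dt·Δt = -0.024975  |  p_2 = 0.549277
  3  |  dp/dt·Δt = -0.014560  |  p_3 = 0.534716
  4  |  dp/dt·Δt = -0.008880  |  p_4 = 0.525836
  5  |  dp/dt·Δt = -0.005557  |  p_5 = 0.520279
  6  |  dp/dt·Δt = -0.003532  |  p_6 = 0.516746

0.517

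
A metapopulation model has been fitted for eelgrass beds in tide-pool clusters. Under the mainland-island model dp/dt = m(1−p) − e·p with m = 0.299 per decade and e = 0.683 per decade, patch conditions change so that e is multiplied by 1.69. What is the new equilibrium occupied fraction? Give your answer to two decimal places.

Before: p* = 0.299/(0.299+0.683) = 0.3045.
After: m = 0.299, e = 1.15427; p* = 0.299/1.4533 = 0.2057.

0.21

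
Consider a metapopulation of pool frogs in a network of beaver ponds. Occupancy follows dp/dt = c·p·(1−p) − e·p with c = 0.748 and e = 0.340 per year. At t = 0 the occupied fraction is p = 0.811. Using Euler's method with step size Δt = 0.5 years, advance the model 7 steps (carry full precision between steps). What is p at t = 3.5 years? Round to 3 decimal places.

0.581

Update rule: p ← p + [c·p·(1−p) − e·p]·Δt with Δt = 0.5.
t = 0.5: p = 0.81100 + (-0.08054) = 0.73046
t = 1: p = 0.73046 + (-0.05054) = 0.67992
t = 1.5: p = 0.67992 + (-0.03419) = 0.64572
t = 2: p = 0.64572 + (-0.02422) = 0.62151
t = 2.5: p = 0.62151 + (-0.01768) = 0.60383
t = 3: p = 0.60383 + (-0.01318) = 0.59065
t = 3.5: p = 0.59065 + (-0.00998) = 0.58066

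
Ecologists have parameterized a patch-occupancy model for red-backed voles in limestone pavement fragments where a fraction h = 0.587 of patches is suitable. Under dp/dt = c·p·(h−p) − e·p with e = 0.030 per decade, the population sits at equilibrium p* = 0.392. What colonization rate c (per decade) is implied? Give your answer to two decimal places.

At equilibrium c(h−p*) = e, so c = e/(h−p*).
c = 0.030/(0.587 − 0.392) = 0.030/0.1950 = 0.1538.

0.15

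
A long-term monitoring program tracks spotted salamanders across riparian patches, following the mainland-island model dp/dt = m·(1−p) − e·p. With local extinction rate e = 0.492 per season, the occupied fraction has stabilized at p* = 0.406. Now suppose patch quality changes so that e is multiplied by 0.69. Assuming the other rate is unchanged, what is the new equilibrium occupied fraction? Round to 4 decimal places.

0.4976

Balance m(1−p*) = e·p* gives m = e·p*/(1−p*) = 0.492×0.40600/0.59400 = 0.33628.
New p* = m/(m+e) = 0.33628/(0.33628+0.33948) = 0.49763.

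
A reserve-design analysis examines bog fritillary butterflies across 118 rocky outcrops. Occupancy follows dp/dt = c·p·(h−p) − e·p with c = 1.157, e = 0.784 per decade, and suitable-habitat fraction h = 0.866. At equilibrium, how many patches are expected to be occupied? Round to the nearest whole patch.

22

p* = h − e/c = 0.866 − 0.6776 = 0.1884.
Expected occupied patches = N × p* = 118 × 0.1884 = 22.23 ≈ 22.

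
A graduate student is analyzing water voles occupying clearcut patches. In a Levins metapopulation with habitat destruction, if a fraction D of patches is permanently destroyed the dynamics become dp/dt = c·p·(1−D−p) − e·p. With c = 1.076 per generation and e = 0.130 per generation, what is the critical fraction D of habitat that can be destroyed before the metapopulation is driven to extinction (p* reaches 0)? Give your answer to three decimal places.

The nontrivial equilibrium is p* = (1−D) − e/c; extinction occurs when this hits zero.
So D_crit = 1 − e/c = 1 − 0.130/1.076 = 1 − 0.1208 = 0.8792.
Note this equals the original equilibrium occupancy — the Levins extinction-debt result.

0.879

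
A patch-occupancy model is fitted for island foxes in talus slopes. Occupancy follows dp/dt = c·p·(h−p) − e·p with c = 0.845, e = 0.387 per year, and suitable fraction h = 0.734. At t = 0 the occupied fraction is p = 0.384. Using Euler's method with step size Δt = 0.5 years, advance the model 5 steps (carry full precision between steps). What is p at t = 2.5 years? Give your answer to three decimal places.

0.324

Update rule: p ← p + [c·p·(h−p) − e·p]·Δt with Δt = 0.5.
step 1: Δp = -0.01752, p = 0.36648
step 2: Δp = -0.01401, p = 0.35247
step 3: Δp = -0.01139, p = 0.34109
step 4: Δp = -0.00938, p = 0.33171
step 5: Δp = -0.00781, p = 0.32390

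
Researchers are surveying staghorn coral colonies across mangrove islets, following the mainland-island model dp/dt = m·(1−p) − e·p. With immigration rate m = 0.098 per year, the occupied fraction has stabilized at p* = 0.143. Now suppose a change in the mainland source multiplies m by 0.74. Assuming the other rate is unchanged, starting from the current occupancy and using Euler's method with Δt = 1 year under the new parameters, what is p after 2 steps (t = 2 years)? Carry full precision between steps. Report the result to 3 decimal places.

0.114

Balance m(1−p*) = e·p* gives e = m(1−p*)/p* = 0.098×0.85700/0.14300 = 0.58731.
Starting from p₀ = 0.14300; update p ← p + (dp/dt)·Δt with the new parameters.
  1  |  dp/dt·Δt = -0.021836  |  p_1 = 0.121164
  2  |  dp/dt·Δt = -0.007428  |  p_2 = 0.113736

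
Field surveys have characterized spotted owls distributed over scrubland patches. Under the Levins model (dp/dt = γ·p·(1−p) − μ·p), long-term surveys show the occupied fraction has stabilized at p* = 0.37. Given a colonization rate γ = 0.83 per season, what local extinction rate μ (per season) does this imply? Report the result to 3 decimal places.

0.523

At equilibrium γ(1−p*) = μ.
μ = 0.83 × (1 − 0.37) = 0.83 × 0.6300 = 0.5229.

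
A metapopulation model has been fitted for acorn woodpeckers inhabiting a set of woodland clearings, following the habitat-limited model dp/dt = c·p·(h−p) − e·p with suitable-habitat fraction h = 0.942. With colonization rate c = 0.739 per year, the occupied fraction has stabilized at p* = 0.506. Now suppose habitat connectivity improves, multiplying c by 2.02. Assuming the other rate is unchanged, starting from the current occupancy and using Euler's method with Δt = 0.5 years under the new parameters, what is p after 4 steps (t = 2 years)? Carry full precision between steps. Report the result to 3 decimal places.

Balance c(h−p*) = e gives e = 0.739×(0.942 − 0.50600) = 0.32220.
Starting from p₀ = 0.50600; update p ← p + (dp/dt)·Δt with the new parameters.
step 1: Δp = +0.08315, p = 0.58915
step 2: Δp = +0.06025, p = 0.64940
step 3: Δp = +0.03721, p = 0.68660
step 4: Δp = +0.02027, p = 0.70687

0.707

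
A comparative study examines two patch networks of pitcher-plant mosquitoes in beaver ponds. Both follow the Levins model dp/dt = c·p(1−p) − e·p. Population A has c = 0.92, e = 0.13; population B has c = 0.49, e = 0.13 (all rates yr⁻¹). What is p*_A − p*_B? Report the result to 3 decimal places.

0.124

A: p*_A = 1 − 0.13/0.92 = 0.8587.
B: p*_B = 1 − 0.13/0.49 = 0.7347.
p*_A − p*_B = 0.8587 − 0.7347 = 0.1240.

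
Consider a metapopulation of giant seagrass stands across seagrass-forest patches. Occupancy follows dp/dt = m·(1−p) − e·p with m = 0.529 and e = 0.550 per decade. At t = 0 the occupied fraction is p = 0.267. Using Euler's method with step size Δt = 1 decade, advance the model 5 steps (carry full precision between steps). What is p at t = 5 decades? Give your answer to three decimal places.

0.490

Update rule: p ← p + [m·(1−p) − e·p]·Δt with Δt = 1.
p: 0.26700 → 0.50791  (Δp = +0.24091)
p: 0.50791 → 0.48888  (Δp = -0.01903)
p: 0.48888 → 0.49038  (Δp = +0.00150)
p: 0.49038 → 0.49026  (Δp = -0.00012)
p: 0.49026 → 0.49027  (Δp = +0.00001)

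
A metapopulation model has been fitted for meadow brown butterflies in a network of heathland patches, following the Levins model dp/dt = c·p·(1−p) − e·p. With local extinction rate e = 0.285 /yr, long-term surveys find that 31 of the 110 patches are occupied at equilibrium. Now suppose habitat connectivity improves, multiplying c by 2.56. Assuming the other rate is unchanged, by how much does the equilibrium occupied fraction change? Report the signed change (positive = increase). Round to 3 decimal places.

0.438

Observed p* = 31/110 = 0.28182.
Balance c(1−p*) = e gives c = e/(1 − 0.28182) = 0.285/0.71818 = 0.39684.
New p* = 1 − e/c = 1 − 0.28500/1.01591 = 0.71946.
Δp* = 0.71946 − 0.28182 = +0.43764.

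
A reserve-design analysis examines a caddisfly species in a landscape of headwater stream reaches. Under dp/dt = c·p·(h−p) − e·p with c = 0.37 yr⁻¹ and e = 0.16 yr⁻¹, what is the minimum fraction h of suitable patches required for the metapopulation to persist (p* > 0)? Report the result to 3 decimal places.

p* = h − e/c is positive only when h > e/c.
h_min = e/c = 0.16/0.37 = 0.4324.

0.432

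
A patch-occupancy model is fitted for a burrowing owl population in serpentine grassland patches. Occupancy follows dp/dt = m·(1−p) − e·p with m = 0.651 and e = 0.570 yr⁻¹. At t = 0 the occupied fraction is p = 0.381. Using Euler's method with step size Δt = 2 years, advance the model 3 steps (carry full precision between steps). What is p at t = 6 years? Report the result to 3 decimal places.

0.989

Update rule: p ← p + [m·(1−p) − e·p]·Δt with Δt = 2.
p: 0.38100 → 0.75260  (Δp = +0.37160)
p: 0.75260 → 0.21675  (Δp = -0.53584)
p: 0.21675 → 0.98944  (Δp = +0.77269)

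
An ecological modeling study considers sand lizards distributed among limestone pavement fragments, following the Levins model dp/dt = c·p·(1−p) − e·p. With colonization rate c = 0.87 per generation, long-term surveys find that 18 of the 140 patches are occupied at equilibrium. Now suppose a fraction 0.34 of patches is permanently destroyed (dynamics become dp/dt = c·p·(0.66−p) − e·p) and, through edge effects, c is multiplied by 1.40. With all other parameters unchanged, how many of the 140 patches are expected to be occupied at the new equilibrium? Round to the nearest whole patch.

Observed p* = 18/140 = 0.12857.
Balance c(1−p*) = e gives e = 0.87×(1 − 0.12857) = 0.75814.
New p* = 0.66 − e/c = 0.66 − 0.75814/1.21800 = 0.03755.
Expected occupied = 140 × 0.03755 = 5.26 ≈ 5.

5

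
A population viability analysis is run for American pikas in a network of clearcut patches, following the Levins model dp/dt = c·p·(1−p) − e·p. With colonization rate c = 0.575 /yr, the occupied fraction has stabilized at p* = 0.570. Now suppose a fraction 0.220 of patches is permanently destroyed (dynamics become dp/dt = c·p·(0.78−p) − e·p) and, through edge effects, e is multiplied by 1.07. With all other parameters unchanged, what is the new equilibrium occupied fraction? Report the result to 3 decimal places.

Balance c(1−p*) = e gives e = 0.575×(1 − 0.57000) = 0.24725.
New p* = 0.78 − e/c = 0.78 − 0.26456/0.57500 = 0.31990.

0.320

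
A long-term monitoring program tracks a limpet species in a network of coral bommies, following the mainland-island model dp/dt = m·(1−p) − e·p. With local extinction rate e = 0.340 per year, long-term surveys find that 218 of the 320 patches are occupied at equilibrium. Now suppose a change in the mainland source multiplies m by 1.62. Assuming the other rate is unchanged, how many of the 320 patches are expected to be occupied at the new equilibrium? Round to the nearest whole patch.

Observed p* = 218/320 = 0.68125.
Balance m(1−p*) = e·p* gives m = e·p*/(1−p*) = 0.340×0.68125/0.31875 = 0.72667.
New p* = m/(m+e) = 1.17721/(1.17721+0.34000) = 0.77590.
Expected occupied = 320 × 0.77590 = 248.29 ≈ 248.

248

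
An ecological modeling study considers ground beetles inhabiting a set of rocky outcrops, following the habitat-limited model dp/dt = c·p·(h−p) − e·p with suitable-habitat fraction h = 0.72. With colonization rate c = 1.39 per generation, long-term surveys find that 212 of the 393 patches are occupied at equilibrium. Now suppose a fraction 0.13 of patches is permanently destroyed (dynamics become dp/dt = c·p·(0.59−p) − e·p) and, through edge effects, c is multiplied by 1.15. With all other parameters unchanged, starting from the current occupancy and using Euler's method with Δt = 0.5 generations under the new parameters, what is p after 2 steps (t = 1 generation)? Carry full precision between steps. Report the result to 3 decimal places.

0.470

Observed p* = 212/393 = 0.53944.
Balance c(h−p*) = e gives e = 1.39×(0.72 − 0.53944) = 0.25098.
Starting from p₀ = 0.53944; update p ← p + (dp/dt)·Δt with the new parameters.
  1  |  dp/dt·Δt = -0.045895  |  p_1 = 0.493545
  2  |  dp/dt·Δt = -0.023886  |  p_2 = 0.469659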